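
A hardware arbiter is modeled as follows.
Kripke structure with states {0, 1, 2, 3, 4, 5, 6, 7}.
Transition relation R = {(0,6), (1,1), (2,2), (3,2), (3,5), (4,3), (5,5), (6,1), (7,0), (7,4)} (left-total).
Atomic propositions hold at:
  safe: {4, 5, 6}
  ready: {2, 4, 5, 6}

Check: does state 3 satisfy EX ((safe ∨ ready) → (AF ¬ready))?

Sat(safe ∨ ready) = {2, 4, 5, 6}
Sat(¬ready) = {0, 1, 3, 7}
AF ¬ready: least fixpoint, start Z0 = {0, 1, 3, 7}, add states with every successor in Z. Z1 = {0, 1, 3, 4, 6, 7}; fixed.
Sat(AF ¬ready) = {0, 1, 3, 4, 6, 7}
Sat((safe ∨ ready) → (AF ¬ready)) = {0, 1, 3, 4, 6, 7}
Sat(EX ((safe ∨ ready) → (AF ¬ready))) = {s : some successor in {0, 1, 3, 4, 6, 7}} = {0, 1, 4, 6, 7}
3 ∉ Sat(EX ((safe ∨ ready) → (AF ¬ready))) = {0, 1, 4, 6, 7}, so the formula does not hold at 3.

No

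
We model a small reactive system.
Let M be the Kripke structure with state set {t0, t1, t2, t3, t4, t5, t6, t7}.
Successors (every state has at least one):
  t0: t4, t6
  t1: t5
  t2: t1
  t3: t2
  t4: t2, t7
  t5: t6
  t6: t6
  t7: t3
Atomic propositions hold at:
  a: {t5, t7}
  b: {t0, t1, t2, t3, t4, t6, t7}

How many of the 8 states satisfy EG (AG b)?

AG b: greatest fixpoint, start Z0 = {t0, t1, t2, t3, t4, t6, t7}, keep only states in Sat with every successor in Z. Z1 = {t0, t2, t3, t4, t6, t7}; Z2 = {t0, t3, t4, t6, t7}; Z3 = {t0, t6, t7}; Z4 = {t6}; fixed.
Sat(AG b) = {t6}
EG (AG b): greatest fixpoint, start Z0 = {t6}, keep only states in Sat with some successor in Z. Already a fixed point.
Sat(EG (AG b)) = {t6}
|Sat(EG (AG b))| = |{t6}| = 1.

1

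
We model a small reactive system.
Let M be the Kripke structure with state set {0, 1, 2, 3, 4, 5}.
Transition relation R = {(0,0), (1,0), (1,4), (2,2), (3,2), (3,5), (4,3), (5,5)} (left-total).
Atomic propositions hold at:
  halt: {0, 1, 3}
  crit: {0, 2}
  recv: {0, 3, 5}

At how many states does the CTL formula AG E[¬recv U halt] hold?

1

Sat(¬recv) = {1, 2, 4}
E[¬recv U halt]: least fixpoint, start Z0 = Sat(halt) = {0, 1, 3}, add states in Sat(¬recv) with some successor in Z. Z1 = {0, 1, 3, 4}; fixed.
Sat(E[¬recv U halt]) = {0, 1, 3, 4}
AG E[¬recv U halt]: greatest fixpoint, start Z0 = {0, 1, 3, 4}, keep only states in Sat with every successor in Z. Z1 = {0, 1, 4}; Z2 = {0, 1}; Z3 = {0}; fixed.
Sat(AG E[¬recv U halt]) = {0}
|Sat(AG E[¬recv U halt])| = |{0}| = 1.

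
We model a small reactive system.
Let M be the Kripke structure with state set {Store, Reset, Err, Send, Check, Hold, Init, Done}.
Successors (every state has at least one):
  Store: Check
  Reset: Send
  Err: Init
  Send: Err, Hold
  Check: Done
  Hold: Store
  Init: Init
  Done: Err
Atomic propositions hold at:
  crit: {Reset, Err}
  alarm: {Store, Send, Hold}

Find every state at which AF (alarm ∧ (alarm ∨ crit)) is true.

Sat(alarm ∨ crit) = {Store, Reset, Err, Send, Hold}
Sat(alarm ∧ (alarm ∨ crit)) = {Store, Send, Hold}
AF (alarm ∧ (alarm ∨ crit)): least fixpoint, start Z0 = {Store, Send, Hold}, add states with every successor in Z. Z1 = {Store, Reset, Send, Hold}; fixed.
Sat(AF (alarm ∧ (alarm ∨ crit))) = {Store, Reset, Send, Hold}

{Store, Reset, Send, Hold}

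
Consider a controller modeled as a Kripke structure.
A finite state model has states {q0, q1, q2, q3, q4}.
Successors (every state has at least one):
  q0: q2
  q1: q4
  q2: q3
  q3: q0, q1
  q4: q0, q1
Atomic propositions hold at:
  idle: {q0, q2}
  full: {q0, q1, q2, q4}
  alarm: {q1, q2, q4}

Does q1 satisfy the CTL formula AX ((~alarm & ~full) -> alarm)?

Sat(~alarm) = {q0, q3}
Sat(~full) = {q3}
Sat(~alarm & ~full) = {q3}
Sat((~alarm & ~full) -> alarm) = {q0, q1, q2, q4}
Sat(AX ((~alarm & ~full) -> alarm)) = {s : every successor in {q0, q1, q2, q4}} = {q0, q1, q3, q4}
q1 ∈ Sat(AX ((~alarm & ~full) -> alarm)) = {q0, q1, q3, q4}, so the formula holds at q1.

Yes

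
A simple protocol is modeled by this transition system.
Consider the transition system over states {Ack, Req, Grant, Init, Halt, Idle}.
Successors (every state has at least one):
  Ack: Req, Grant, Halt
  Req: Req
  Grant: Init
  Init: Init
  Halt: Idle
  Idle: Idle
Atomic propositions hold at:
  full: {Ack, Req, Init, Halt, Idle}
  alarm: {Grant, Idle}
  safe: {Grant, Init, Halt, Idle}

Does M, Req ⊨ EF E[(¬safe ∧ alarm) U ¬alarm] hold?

Sat(¬safe) = {Ack, Req}
Sat(¬safe ∧ alarm) = ∅
Sat(¬alarm) = {Ack, Req, Init, Halt}
E[(¬safe ∧ alarm) U ¬alarm]: least fixpoint, start Z0 = Sat(¬alarm) = {Ack, Req, Init, Halt}, add states in Sat(¬safe ∧ alarm) with some successor in Z. Already a fixed point.
Sat(E[(¬safe ∧ alarm) U ¬alarm]) = {Ack, Req, Init, Halt}
EF E[(¬safe ∧ alarm) U ¬alarm]: least fixpoint, start Z0 = {Ack, Req, Init, Halt}, add states with some successor in Z. Z1 = {Ack, Req, Grant, Init, Halt}; fixed.
Sat(EF E[(¬safe ∧ alarm) U ¬alarm]) = {Ack, Req, Grant, Init, Halt}
Req ∈ Sat(EF E[(¬safe ∧ alarm) U ¬alarm]) = {Ack, Req, Grant, Init, Halt}, so the formula holds at Req.

Yes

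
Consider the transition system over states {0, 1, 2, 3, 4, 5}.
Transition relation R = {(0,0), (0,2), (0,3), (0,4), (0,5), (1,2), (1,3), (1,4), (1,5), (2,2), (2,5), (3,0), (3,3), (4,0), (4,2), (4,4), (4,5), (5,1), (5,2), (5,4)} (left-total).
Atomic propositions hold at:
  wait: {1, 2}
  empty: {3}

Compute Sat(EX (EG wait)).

{0, 1, 2, 4, 5}

EG wait: greatest fixpoint, start Z0 = {1, 2}, keep only states in Sat with some successor in Z. Already a fixed point.
Sat(EG wait) = {1, 2}
Sat(EX (EG wait)) = {s : some successor in {1, 2}} = {0, 1, 2, 4, 5}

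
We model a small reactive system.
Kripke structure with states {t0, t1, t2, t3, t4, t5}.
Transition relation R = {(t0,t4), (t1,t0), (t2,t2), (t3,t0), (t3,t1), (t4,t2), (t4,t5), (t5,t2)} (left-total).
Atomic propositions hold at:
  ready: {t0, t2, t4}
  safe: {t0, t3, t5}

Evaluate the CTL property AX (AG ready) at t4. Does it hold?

No

AG ready: greatest fixpoint, start Z0 = {t0, t2, t4}, keep only states in Sat with every successor in Z. Z1 = {t0, t2}; Z2 = {t2}; fixed.
Sat(AG ready) = {t2}
Sat(AX (AG ready)) = {s : every successor in {t2}} = {t2, t5}
t4 ∉ Sat(AX (AG ready)) = {t2, t5}, so the formula does not hold at t4.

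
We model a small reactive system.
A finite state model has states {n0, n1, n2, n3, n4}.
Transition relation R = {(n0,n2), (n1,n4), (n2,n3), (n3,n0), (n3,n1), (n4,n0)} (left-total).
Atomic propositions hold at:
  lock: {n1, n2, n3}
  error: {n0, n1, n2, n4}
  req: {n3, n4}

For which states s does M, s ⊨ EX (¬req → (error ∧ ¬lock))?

{n1, n2, n3, n4}

Sat(¬req) = {n0, n1, n2}
Sat(¬lock) = {n0, n4}
Sat(error ∧ ¬lock) = {n0, n4}
Sat(¬req → (error ∧ ¬lock)) = {n0, n3, n4}
Sat(EX (¬req → (error ∧ ¬lock))) = {s : some successor in {n0, n3, n4}} = {n1, n2, n3, n4}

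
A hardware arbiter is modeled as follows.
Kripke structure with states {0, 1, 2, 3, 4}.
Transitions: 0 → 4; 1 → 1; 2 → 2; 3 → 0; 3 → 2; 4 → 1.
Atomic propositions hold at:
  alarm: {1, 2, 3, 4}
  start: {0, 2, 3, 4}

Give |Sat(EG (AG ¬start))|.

1

Sat(¬start) = {1}
AG ¬start: greatest fixpoint, start Z0 = {1}, keep only states in Sat with every successor in Z. Already a fixed point.
Sat(AG ¬start) = {1}
EG (AG ¬start): greatest fixpoint, start Z0 = {1}, keep only states in Sat with some successor in Z. Already a fixed point.
Sat(EG (AG ¬start)) = {1}
|Sat(EG (AG ¬start))| = |{1}| = 1.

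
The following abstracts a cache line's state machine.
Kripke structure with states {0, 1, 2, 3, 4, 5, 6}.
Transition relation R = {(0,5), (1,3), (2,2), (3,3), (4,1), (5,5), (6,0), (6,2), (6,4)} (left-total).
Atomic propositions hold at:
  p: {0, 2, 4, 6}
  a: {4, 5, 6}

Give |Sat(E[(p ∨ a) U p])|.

4

Sat(p ∨ a) = {0, 2, 4, 5, 6}
E[(p ∨ a) U p]: least fixpoint, start Z0 = Sat(p) = {0, 2, 4, 6}, add states in Sat(p ∨ a) with some successor in Z. Already a fixed point.
Sat(E[(p ∨ a) U p]) = {0, 2, 4, 6}
|Sat(E[(p ∨ a) U p])| = |{0, 2, 4, 6}| = 4.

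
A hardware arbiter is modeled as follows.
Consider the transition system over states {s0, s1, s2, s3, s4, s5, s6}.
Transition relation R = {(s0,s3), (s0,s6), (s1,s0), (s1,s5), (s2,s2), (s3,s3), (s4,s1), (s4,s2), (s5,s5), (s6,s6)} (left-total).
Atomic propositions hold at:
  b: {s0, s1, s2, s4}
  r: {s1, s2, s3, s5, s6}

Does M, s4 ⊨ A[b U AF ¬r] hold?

Sat(¬r) = {s0, s4}
AF ¬r: least fixpoint, start Z0 = {s0, s4}, add states with every successor in Z. Already a fixed point.
Sat(AF ¬r) = {s0, s4}
A[b U AF ¬r]: least fixpoint, start Z0 = Sat(AF ¬r) = {s0, s4}, add states in Sat(b) with every successor in Z. Already a fixed point.
Sat(A[b U AF ¬r]) = {s0, s4}
s4 ∈ Sat(A[b U AF ¬r]) = {s0, s4}, so the formula holds at s4.

Yes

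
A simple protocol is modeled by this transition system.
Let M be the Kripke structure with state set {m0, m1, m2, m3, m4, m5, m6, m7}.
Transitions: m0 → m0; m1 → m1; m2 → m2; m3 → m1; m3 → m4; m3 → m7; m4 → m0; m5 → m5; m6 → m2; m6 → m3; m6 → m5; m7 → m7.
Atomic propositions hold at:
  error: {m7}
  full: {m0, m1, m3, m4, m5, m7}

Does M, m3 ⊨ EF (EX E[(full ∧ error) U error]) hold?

Yes

Sat(full ∧ error) = {m7}
E[(full ∧ error) U error]: least fixpoint, start Z0 = Sat(error) = {m7}, add states in Sat(full ∧ error) with some successor in Z. Already a fixed point.
Sat(E[(full ∧ error) U error]) = {m7}
Sat(EX E[(full ∧ error) U error]) = {s : some successor in {m7}} = {m3, m7}
EF (EX E[(full ∧ error) U error]): least fixpoint, start Z0 = {m3, m7}, add states with some successor in Z. Z1 = {m3, m6, m7}; fixed.
Sat(EF (EX E[(full ∧ error) U error])) = {m3, m6, m7}
m3 ∈ Sat(EF (EX E[(full ∧ error) U error])) = {m3, m6, m7}, so the formula holds at m3.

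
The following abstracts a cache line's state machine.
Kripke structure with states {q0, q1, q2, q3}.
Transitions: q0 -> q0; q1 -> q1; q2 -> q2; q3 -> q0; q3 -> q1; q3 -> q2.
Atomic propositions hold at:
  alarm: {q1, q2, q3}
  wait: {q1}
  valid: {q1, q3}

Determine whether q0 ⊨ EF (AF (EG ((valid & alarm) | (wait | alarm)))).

Sat(valid & alarm) = {q1, q3}
Sat(wait | alarm) = {q1, q2, q3}
Sat((valid & alarm) | (wait | alarm)) = {q1, q2, q3}
EG ((valid & alarm) | (wait | alarm)): greatest fixpoint, start Z0 = {q1, q2, q3}, keep only states in Sat with some successor in Z. Already a fixed point.
Sat(EG ((valid & alarm) | (wait | alarm))) = {q1, q2, q3}
AF (EG ((valid & alarm) | (wait | alarm))): least fixpoint, start Z0 = {q1, q2, q3}, add states with every successor in Z. Already a fixed point.
Sat(AF (EG ((valid & alarm) | (wait | alarm)))) = {q1, q2, q3}
EF (AF (EG ((valid & alarm) | (wait | alarm)))): least fixpoint, start Z0 = {q1, q2, q3}, add states with some successor in Z. Already a fixed point.
Sat(EF (AF (EG ((valid & alarm) | (wait | alarm))))) = {q1, q2, q3}
q0 ∉ Sat(EF (AF (EG ((valid & alarm) | (wait | alarm))))) = {q1, q2, q3}, so the formula does not hold at q0.

No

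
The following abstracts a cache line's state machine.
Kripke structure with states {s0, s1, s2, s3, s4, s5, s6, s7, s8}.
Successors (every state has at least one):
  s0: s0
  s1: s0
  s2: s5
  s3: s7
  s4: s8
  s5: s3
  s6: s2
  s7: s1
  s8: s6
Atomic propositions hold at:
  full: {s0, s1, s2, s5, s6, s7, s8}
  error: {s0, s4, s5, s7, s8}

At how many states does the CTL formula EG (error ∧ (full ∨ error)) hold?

Sat(full ∨ error) = {s0, s1, s2, s4, s5, s6, s7, s8}
Sat(error ∧ (full ∨ error)) = {s0, s4, s5, s7, s8}
EG (error ∧ (full ∨ error)): greatest fixpoint, start Z0 = {s0, s4, s5, s7, s8}, keep only states in Sat with some successor in Z. Z1 = {s0, s4}; Z2 = {s0}; fixed.
Sat(EG (error ∧ (full ∨ error))) = {s0}
|Sat(EG (error ∧ (full ∨ error)))| = |{s0}| = 1.

1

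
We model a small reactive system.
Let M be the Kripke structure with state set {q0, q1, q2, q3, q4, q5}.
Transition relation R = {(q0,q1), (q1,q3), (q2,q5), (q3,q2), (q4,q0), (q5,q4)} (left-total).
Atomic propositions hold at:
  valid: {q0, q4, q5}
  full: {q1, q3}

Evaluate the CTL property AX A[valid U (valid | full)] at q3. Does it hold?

Sat(valid | full) = {q0, q1, q3, q4, q5}
A[valid U (valid | full)]: least fixpoint, start Z0 = Sat((valid | full)) = {q0, q1, q3, q4, q5}, add states in Sat(valid) with every successor in Z. Already a fixed point.
Sat(A[valid U (valid | full)]) = {q0, q1, q3, q4, q5}
Sat(AX A[valid U (valid | full)]) = {s : every successor in {q0, q1, q3, q4, q5}} = {q0, q1, q2, q4, q5}
q3 ∉ Sat(AX A[valid U (valid | full)]) = {q0, q1, q2, q4, q5}, so the formula does not hold at q3.

No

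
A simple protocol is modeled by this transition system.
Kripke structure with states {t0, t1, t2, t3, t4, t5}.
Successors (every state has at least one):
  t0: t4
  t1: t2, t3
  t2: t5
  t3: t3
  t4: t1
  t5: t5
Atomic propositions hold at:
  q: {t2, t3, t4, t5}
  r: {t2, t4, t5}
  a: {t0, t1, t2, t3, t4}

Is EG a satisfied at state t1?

EG a: greatest fixpoint, start Z0 = {t0, t1, t2, t3, t4}, keep only states in Sat with some successor in Z. Z1 = {t0, t1, t3, t4}; fixed.
Sat(EG a) = {t0, t1, t3, t4}
t1 ∈ Sat(EG a) = {t0, t1, t3, t4}, so the formula holds at t1.

Yes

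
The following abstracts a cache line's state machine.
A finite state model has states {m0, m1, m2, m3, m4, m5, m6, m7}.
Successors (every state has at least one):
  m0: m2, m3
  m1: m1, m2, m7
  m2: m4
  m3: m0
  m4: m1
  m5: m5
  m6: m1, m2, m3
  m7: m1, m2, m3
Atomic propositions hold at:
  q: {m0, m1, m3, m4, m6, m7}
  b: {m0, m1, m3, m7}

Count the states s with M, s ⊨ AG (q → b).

Sat(q → b) = {m0, m1, m2, m3, m5, m7}
AG (q → b): greatest fixpoint, start Z0 = {m0, m1, m2, m3, m5, m7}, keep only states in Sat with every successor in Z. Z1 = {m0, m1, m3, m5, m7}; Z2 = {m3, m5}; Z3 = {m5}; fixed.
Sat(AG (q → b)) = {m5}
|Sat(AG (q → b))| = |{m5}| = 1.

1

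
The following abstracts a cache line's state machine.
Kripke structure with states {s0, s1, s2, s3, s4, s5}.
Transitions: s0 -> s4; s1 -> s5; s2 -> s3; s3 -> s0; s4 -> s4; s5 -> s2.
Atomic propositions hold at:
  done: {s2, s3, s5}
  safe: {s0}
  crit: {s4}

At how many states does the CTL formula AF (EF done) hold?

4

EF done: least fixpoint, start Z0 = {s2, s3, s5}, add states with some successor in Z. Z1 = {s1, s2, s3, s5}; fixed.
Sat(EF done) = {s1, s2, s3, s5}
AF (EF done): least fixpoint, start Z0 = {s1, s2, s3, s5}, add states with every successor in Z. Already a fixed point.
Sat(AF (EF done)) = {s1, s2, s3, s5}
|Sat(AF (EF done))| = |{s1, s2, s3, s5}| = 4.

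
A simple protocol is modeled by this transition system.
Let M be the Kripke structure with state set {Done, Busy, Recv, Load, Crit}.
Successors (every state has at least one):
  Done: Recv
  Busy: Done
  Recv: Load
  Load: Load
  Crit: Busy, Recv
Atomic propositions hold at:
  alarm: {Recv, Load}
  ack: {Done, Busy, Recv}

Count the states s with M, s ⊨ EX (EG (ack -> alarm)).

4

Sat(ack -> alarm) = {Recv, Load, Crit}
EG (ack -> alarm): greatest fixpoint, start Z0 = {Recv, Load, Crit}, keep only states in Sat with some successor in Z. Already a fixed point.
Sat(EG (ack -> alarm)) = {Recv, Load, Crit}
Sat(EX (EG (ack -> alarm))) = {s : some successor in {Recv, Load, Crit}} = {Done, Recv, Load, Crit}
|Sat(EX (EG (ack -> alarm)))| = |{Done, Recv, Load, Crit}| = 4.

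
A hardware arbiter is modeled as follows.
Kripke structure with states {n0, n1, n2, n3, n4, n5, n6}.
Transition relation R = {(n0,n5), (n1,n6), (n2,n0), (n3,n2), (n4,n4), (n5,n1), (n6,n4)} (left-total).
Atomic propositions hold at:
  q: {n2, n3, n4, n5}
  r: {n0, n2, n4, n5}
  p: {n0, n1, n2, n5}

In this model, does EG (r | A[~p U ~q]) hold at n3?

No

Sat(~p) = {n3, n4, n6}
Sat(~q) = {n0, n1, n6}
A[~p U ~q]: least fixpoint, start Z0 = Sat(~q) = {n0, n1, n6}, add states in Sat(~p) with every successor in Z. Already a fixed point.
Sat(A[~p U ~q]) = {n0, n1, n6}
Sat(r | A[~p U ~q]) = {n0, n1, n2, n4, n5, n6}
EG (r | A[~p U ~q]): greatest fixpoint, start Z0 = {n0, n1, n2, n4, n5, n6}, keep only states in Sat with some successor in Z. Already a fixed point.
Sat(EG (r | A[~p U ~q])) = {n0, n1, n2, n4, n5, n6}
n3 ∉ Sat(EG (r | A[~p U ~q])) = {n0, n1, n2, n4, n5, n6}, so the formula does not hold at n3.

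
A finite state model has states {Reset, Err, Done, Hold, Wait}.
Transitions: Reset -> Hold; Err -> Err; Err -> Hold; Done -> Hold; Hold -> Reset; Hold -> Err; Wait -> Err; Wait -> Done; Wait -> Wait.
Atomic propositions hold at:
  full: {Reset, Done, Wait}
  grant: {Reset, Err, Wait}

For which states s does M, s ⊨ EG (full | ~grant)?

Sat(~grant) = {Done, Hold}
Sat(full | ~grant) = {Reset, Done, Hold, Wait}
EG (full | ~grant): greatest fixpoint, start Z0 = {Reset, Done, Hold, Wait}, keep only states in Sat with some successor in Z. Already a fixed point.
Sat(EG (full | ~grant)) = {Reset, Done, Hold, Wait}

{Reset, Done, Hold, Wait}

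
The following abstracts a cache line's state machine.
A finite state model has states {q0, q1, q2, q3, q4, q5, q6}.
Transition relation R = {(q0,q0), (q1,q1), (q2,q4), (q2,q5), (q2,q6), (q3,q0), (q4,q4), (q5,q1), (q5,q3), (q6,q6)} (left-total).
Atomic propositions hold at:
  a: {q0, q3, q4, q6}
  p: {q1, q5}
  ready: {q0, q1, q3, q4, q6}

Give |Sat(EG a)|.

4

EG a: greatest fixpoint, start Z0 = {q0, q3, q4, q6}, keep only states in Sat with some successor in Z. Already a fixed point.
Sat(EG a) = {q0, q3, q4, q6}
|Sat(EG a)| = |{q0, q3, q4, q6}| = 4.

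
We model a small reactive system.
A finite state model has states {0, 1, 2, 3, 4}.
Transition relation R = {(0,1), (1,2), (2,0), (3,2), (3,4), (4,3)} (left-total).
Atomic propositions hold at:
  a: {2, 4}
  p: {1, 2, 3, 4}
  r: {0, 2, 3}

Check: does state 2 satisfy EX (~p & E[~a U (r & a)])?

Yes

Sat(~p) = {0}
Sat(~a) = {0, 1, 3}
Sat(r & a) = {2}
E[~a U (r & a)]: least fixpoint, start Z0 = Sat((r & a)) = {2}, add states in Sat(~a) with some successor in Z. Z1 = {1, 2, 3}; Z2 = {0, 1, 2, 3}; fixed.
Sat(E[~a U (r & a)]) = {0, 1, 2, 3}
Sat(~p & E[~a U (r & a)]) = {0}
Sat(EX (~p & E[~a U (r & a)])) = {s : some successor in {0}} = {2}
2 ∈ Sat(EX (~p & E[~a U (r & a)])) = {2}, so the formula holds at 2.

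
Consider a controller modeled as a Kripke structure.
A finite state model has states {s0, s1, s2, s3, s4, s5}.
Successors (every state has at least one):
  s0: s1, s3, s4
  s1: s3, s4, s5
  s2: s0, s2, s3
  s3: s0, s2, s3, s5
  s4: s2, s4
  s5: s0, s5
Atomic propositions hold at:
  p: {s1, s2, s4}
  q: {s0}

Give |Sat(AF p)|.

3

AF p: least fixpoint, start Z0 = {s1, s2, s4}, add states with every successor in Z. Already a fixed point.
Sat(AF p) = {s1, s2, s4}
|Sat(AF p)| = |{s1, s2, s4}| = 3.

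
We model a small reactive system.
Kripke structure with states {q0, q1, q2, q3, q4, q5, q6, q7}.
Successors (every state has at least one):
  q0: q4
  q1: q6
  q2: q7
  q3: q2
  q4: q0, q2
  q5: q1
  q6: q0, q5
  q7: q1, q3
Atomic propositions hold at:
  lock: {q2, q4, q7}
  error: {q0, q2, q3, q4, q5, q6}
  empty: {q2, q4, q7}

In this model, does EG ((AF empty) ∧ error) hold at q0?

AF empty: least fixpoint, start Z0 = {q2, q4, q7}, add states with every successor in Z. Z1 = {q0, q2, q3, q4, q7}; fixed.
Sat(AF empty) = {q0, q2, q3, q4, q7}
Sat((AF empty) ∧ error) = {q0, q2, q3, q4}
EG ((AF empty) ∧ error): greatest fixpoint, start Z0 = {q0, q2, q3, q4}, keep only states in Sat with some successor in Z. Z1 = {q0, q3, q4}; Z2 = {q0, q4}; fixed.
Sat(EG ((AF empty) ∧ error)) = {q0, q4}
q0 ∈ Sat(EG ((AF empty) ∧ error)) = {q0, q4}, so the formula holds at q0.

Yes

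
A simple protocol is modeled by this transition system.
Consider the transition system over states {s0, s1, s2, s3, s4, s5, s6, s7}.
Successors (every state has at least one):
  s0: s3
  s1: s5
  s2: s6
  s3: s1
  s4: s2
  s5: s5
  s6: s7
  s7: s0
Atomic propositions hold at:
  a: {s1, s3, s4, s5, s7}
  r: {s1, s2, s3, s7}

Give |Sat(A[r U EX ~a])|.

3

Sat(~a) = {s0, s2, s6}
Sat(EX ~a) = {s : some successor in {s0, s2, s6}} = {s2, s4, s7}
A[r U EX ~a]: least fixpoint, start Z0 = Sat(EX ~a) = {s2, s4, s7}, add states in Sat(r) with every successor in Z. Already a fixed point.
Sat(A[r U EX ~a]) = {s2, s4, s7}
|Sat(A[r U EX ~a])| = |{s2, s4, s7}| = 3.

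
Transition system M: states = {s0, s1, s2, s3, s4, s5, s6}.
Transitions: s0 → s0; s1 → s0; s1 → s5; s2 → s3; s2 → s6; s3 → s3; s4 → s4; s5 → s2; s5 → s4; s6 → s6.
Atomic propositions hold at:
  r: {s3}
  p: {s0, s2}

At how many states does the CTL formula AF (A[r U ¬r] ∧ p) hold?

Sat(¬r) = {s0, s1, s2, s4, s5, s6}
A[r U ¬r]: least fixpoint, start Z0 = Sat(¬r) = {s0, s1, s2, s4, s5, s6}, add states in Sat(r) with every successor in Z. Already a fixed point.
Sat(A[r U ¬r]) = {s0, s1, s2, s4, s5, s6}
Sat(A[r U ¬r] ∧ p) = {s0, s2}
AF (A[r U ¬r] ∧ p): least fixpoint, start Z0 = {s0, s2}, add states with every successor in Z. Already a fixed point.
Sat(AF (A[r U ¬r] ∧ p)) = {s0, s2}
|Sat(AF (A[r U ¬r] ∧ p))| = |{s0, s2}| = 2.

2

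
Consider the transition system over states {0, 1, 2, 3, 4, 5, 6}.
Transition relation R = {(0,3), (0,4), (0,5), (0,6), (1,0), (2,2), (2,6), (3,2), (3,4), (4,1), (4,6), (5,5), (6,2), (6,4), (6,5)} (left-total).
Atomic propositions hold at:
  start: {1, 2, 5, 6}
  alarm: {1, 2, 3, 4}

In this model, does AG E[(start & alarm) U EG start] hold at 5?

Sat(start & alarm) = {1, 2}
EG start: greatest fixpoint, start Z0 = {1, 2, 5, 6}, keep only states in Sat with some successor in Z. Z1 = {2, 5, 6}; fixed.
Sat(EG start) = {2, 5, 6}
E[(start & alarm) U EG start]: least fixpoint, start Z0 = Sat(EG start) = {2, 5, 6}, add states in Sat(start & alarm) with some successor in Z. Already a fixed point.
Sat(E[(start & alarm) U EG start]) = {2, 5, 6}
AG E[(start & alarm) U EG start]: greatest fixpoint, start Z0 = {2, 5, 6}, keep only states in Sat with every successor in Z. Z1 = {2, 5}; Z2 = {5}; fixed.
Sat(AG E[(start & alarm) U EG start]) = {5}
5 ∈ Sat(AG E[(start & alarm) U EG start]) = {5}, so the formula holds at 5.

Yes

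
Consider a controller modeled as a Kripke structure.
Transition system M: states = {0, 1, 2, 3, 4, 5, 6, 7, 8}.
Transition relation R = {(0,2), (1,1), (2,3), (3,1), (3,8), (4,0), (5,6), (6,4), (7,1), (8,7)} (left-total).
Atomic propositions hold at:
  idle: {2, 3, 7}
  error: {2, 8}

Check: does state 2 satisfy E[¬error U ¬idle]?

Sat(¬error) = {0, 1, 3, 4, 5, 6, 7}
Sat(¬idle) = {0, 1, 4, 5, 6, 8}
E[¬error U ¬idle]: least fixpoint, start Z0 = Sat(¬idle) = {0, 1, 4, 5, 6, 8}, add states in Sat(¬error) with some successor in Z. Z1 = {0, 1, 3, 4, 5, 6, 7, 8}; fixed.
Sat(E[¬error U ¬idle]) = {0, 1, 3, 4, 5, 6, 7, 8}
2 ∉ Sat(E[¬error U ¬idle]) = {0, 1, 3, 4, 5, 6, 7, 8}, so the formula does not hold at 2.

No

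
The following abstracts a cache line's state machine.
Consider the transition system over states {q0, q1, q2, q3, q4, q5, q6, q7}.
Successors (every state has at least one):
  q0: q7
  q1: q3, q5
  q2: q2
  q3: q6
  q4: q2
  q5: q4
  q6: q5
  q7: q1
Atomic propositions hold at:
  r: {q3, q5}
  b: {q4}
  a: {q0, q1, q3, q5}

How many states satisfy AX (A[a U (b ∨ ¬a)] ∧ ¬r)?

6

Sat(¬a) = {q2, q4, q6, q7}
Sat(b ∨ ¬a) = {q2, q4, q6, q7}
A[a U (b ∨ ¬a)]: least fixpoint, start Z0 = Sat((b ∨ ¬a)) = {q2, q4, q6, q7}, add states in Sat(a) with every successor in Z. Z1 = {q0, q2, q3, q4, q5, q6, q7}; Z2 = {q0, q1, q2, q3, q4, q5, q6, q7}; fixed.
Sat(A[a U (b ∨ ¬a)]) = {q0, q1, q2, q3, q4, q5, q6, q7}
Sat(¬r) = {q0, q1, q2, q4, q6, q7}
Sat(A[a U (b ∨ ¬a)] ∧ ¬r) = {q0, q1, q2, q4, q6, q7}
Sat(AX (A[a U (b ∨ ¬a)] ∧ ¬r)) = {s : every successor in {q0, q1, q2, q4, q6, q7}} = {q0, q2, q3, q4, q5, q7}
|Sat(AX (A[a U (b ∨ ¬a)] ∧ ¬r))| = |{q0, q2, q3, q4, q5, q7}| = 6.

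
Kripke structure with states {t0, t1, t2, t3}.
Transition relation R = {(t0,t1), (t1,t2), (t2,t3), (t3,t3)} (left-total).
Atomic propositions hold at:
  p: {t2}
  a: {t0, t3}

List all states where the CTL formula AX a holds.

Sat(AX a) = {s : every successor in {t0, t3}} = {t2, t3}

{t2, t3}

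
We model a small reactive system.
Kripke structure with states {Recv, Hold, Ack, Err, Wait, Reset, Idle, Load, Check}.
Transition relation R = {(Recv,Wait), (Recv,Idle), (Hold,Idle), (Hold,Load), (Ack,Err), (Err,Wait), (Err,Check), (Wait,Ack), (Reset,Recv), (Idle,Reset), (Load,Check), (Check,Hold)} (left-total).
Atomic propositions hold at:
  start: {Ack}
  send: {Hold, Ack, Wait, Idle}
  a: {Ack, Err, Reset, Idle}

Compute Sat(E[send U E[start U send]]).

E[start U send]: least fixpoint, start Z0 = Sat(send) = {Hold, Ack, Wait, Idle}, add states in Sat(start) with some successor in Z. Already a fixed point.
Sat(E[start U send]) = {Hold, Ack, Wait, Idle}
E[send U E[start U send]]: least fixpoint, start Z0 = Sat(E[start U send]) = {Hold, Ack, Wait, Idle}, add states in Sat(send) with some successor in Z. Already a fixed point.
Sat(E[send U E[start U send]]) = {Hold, Ack, Wait, Idle}

{Hold, Ack, Wait, Idle}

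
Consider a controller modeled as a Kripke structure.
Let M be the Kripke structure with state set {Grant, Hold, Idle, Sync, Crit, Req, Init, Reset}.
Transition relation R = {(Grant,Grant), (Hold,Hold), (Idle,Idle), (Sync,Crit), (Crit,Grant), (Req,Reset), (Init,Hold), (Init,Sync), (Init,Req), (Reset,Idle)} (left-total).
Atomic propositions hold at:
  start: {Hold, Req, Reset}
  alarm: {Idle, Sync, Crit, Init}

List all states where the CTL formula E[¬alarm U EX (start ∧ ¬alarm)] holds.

{Hold, Req, Init}

Sat(¬alarm) = {Grant, Hold, Req, Reset}
Sat(start ∧ ¬alarm) = {Hold, Req, Reset}
Sat(EX (start ∧ ¬alarm)) = {s : some successor in {Hold, Req, Reset}} = {Hold, Req, Init}
E[¬alarm U EX (start ∧ ¬alarm)]: least fixpoint, start Z0 = Sat(EX (start ∧ ¬alarm)) = {Hold, Req, Init}, add states in Sat(¬alarm) with some successor in Z. Already a fixed point.
Sat(E[¬alarm U EX (start ∧ ¬alarm)]) = {Hold, Req, Init}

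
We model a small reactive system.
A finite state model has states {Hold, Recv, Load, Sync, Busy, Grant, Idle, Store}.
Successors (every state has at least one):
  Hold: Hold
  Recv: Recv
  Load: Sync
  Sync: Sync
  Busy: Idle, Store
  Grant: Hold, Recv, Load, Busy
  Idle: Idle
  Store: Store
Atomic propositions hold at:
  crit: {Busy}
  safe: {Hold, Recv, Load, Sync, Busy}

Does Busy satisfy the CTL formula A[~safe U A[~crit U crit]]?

Yes

Sat(~safe) = {Grant, Idle, Store}
Sat(~crit) = {Hold, Recv, Load, Sync, Grant, Idle, Store}
A[~crit U crit]: least fixpoint, start Z0 = Sat(crit) = {Busy}, add states in Sat(~crit) with every successor in Z. Already a fixed point.
Sat(A[~crit U crit]) = {Busy}
A[~safe U A[~crit U crit]]: least fixpoint, start Z0 = Sat(A[~crit U crit]) = {Busy}, add states in Sat(~safe) with every successor in Z. Already a fixed point.
Sat(A[~safe U A[~crit U crit]]) = {Busy}
Busy ∈ Sat(A[~safe U A[~crit U crit]]) = {Busy}, so the formula holds at Busy.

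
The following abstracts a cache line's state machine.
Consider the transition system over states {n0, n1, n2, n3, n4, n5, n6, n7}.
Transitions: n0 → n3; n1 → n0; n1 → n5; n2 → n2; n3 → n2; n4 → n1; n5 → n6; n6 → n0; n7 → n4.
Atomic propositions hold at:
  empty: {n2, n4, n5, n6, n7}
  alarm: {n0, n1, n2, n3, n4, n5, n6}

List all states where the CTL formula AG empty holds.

{n2}

AG empty: greatest fixpoint, start Z0 = {n2, n4, n5, n6, n7}, keep only states in Sat with every successor in Z. Z1 = {n2, n5, n7}; Z2 = {n2}; fixed.
Sat(AG empty) = {n2}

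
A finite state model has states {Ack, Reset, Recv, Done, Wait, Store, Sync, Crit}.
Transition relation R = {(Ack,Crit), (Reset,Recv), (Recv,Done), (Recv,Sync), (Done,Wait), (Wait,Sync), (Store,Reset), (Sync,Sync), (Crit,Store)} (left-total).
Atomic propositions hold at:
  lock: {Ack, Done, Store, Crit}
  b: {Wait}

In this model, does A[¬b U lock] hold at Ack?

Sat(¬b) = {Ack, Reset, Recv, Done, Store, Sync, Crit}
A[¬b U lock]: least fixpoint, start Z0 = Sat(lock) = {Ack, Done, Store, Crit}, add states in Sat(¬b) with every successor in Z. Already a fixed point.
Sat(A[¬b U lock]) = {Ack, Done, Store, Crit}
Ack ∈ Sat(A[¬b U lock]) = {Ack, Done, Store, Crit}, so the formula holds at Ack.

Yes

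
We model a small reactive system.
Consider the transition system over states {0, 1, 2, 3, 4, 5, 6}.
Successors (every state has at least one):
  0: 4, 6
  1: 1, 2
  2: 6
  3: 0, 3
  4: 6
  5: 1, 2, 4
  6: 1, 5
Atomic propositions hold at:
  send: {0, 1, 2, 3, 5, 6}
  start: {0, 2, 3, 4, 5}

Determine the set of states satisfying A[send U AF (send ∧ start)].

{0, 2, 3, 5}

Sat(send ∧ start) = {0, 2, 3, 5}
AF (send ∧ start): least fixpoint, start Z0 = {0, 2, 3, 5}, add states with every successor in Z. Already a fixed point.
Sat(AF (send ∧ start)) = {0, 2, 3, 5}
A[send U AF (send ∧ start)]: least fixpoint, start Z0 = Sat(AF (send ∧ start)) = {0, 2, 3, 5}, add states in Sat(send) with every successor in Z. Already a fixed point.
Sat(A[send U AF (send ∧ start)]) = {0, 2, 3, 5}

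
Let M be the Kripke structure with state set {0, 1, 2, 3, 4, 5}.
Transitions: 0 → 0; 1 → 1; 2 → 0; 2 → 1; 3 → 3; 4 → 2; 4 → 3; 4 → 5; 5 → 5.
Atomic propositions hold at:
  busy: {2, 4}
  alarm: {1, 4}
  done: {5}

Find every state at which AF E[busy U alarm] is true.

{1, 2, 4}

E[busy U alarm]: least fixpoint, start Z0 = Sat(alarm) = {1, 4}, add states in Sat(busy) with some successor in Z. Z1 = {1, 2, 4}; fixed.
Sat(E[busy U alarm]) = {1, 2, 4}
AF E[busy U alarm]: least fixpoint, start Z0 = {1, 2, 4}, add states with every successor in Z. Already a fixed point.
Sat(AF E[busy U alarm]) = {1, 2, 4}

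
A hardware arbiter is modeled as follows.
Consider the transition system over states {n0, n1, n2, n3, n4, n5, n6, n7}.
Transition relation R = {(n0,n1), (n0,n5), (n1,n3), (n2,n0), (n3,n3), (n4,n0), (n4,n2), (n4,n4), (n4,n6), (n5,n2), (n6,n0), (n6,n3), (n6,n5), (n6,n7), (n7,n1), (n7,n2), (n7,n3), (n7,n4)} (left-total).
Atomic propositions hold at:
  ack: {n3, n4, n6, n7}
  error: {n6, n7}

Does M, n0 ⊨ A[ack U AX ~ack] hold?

Yes

Sat(~ack) = {n0, n1, n2, n5}
Sat(AX ~ack) = {s : every successor in {n0, n1, n2, n5}} = {n0, n2, n5}
A[ack U AX ~ack]: least fixpoint, start Z0 = Sat(AX ~ack) = {n0, n2, n5}, add states in Sat(ack) with every successor in Z. Already a fixed point.
Sat(A[ack U AX ~ack]) = {n0, n2, n5}
n0 ∈ Sat(A[ack U AX ~ack]) = {n0, n2, n5}, so the formula holds at n0.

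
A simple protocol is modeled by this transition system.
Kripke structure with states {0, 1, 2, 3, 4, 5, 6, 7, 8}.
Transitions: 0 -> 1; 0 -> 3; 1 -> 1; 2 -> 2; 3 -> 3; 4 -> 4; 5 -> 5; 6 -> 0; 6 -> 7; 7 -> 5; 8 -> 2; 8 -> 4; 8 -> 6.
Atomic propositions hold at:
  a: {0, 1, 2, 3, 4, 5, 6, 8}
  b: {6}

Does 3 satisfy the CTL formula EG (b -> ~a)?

Yes

Sat(~a) = {7}
Sat(b -> ~a) = {0, 1, 2, 3, 4, 5, 7, 8}
EG (b -> ~a): greatest fixpoint, start Z0 = {0, 1, 2, 3, 4, 5, 7, 8}, keep only states in Sat with some successor in Z. Already a fixed point.
Sat(EG (b -> ~a)) = {0, 1, 2, 3, 4, 5, 7, 8}
3 ∈ Sat(EG (b -> ~a)) = {0, 1, 2, 3, 4, 5, 7, 8}, so the formula holds at 3.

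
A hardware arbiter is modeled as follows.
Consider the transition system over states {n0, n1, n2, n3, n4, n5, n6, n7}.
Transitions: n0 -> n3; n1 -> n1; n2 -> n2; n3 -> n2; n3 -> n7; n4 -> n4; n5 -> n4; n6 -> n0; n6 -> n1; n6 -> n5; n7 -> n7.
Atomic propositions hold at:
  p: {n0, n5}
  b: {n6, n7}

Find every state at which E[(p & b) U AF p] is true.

{n0, n5}

Sat(p & b) = ∅
AF p: least fixpoint, start Z0 = {n0, n5}, add states with every successor in Z. Already a fixed point.
Sat(AF p) = {n0, n5}
E[(p & b) U AF p]: least fixpoint, start Z0 = Sat(AF p) = {n0, n5}, add states in Sat(p & b) with some successor in Z. Already a fixed point.
Sat(E[(p & b) U AF p]) = {n0, n5}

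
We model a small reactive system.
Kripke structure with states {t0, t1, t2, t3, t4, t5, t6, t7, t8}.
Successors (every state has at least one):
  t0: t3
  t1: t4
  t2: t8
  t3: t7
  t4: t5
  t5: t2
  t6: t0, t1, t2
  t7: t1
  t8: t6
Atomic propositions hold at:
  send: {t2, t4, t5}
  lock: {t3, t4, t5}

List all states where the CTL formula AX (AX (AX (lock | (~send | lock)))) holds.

Sat(~send) = {t0, t1, t3, t6, t7, t8}
Sat(~send | lock) = {t0, t1, t3, t4, t5, t6, t7, t8}
Sat(lock | (~send | lock)) = {t0, t1, t3, t4, t5, t6, t7, t8}
Sat(AX (lock | (~send | lock))) = {s : every successor in {t0, t1, t3, t4, t5, t6, t7, t8}} = {t0, t1, t2, t3, t4, t7, t8}
Sat(AX (AX (lock | (~send | lock)))) = {s : every successor in {t0, t1, t2, t3, t4, t7, t8}} = {t0, t1, t2, t3, t5, t6, t7}
Sat(AX (AX (AX (lock | (~send | lock))))) = {s : every successor in {t0, t1, t2, t3, t5, t6, t7}} = {t0, t3, t4, t5, t6, t7, t8}

{t0, t3, t4, t5, t6, t7, t8}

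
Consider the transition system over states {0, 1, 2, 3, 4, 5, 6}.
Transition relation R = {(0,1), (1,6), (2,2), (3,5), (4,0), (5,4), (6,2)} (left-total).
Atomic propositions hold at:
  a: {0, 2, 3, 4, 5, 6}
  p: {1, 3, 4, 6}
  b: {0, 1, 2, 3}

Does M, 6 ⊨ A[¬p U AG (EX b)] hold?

Sat(¬p) = {0, 2, 5}
Sat(EX b) = {s : some successor in {0, 1, 2, 3}} = {0, 2, 4, 6}
AG (EX b): greatest fixpoint, start Z0 = {0, 2, 4, 6}, keep only states in Sat with every successor in Z. Z1 = {2, 4, 6}; Z2 = {2, 6}; fixed.
Sat(AG (EX b)) = {2, 6}
A[¬p U AG (EX b)]: least fixpoint, start Z0 = Sat(AG (EX b)) = {2, 6}, add states in Sat(¬p) with every successor in Z. Already a fixed point.
Sat(A[¬p U AG (EX b)]) = {2, 6}
6 ∈ Sat(A[¬p U AG (EX b)]) = {2, 6}, so the formula holds at 6.

Yes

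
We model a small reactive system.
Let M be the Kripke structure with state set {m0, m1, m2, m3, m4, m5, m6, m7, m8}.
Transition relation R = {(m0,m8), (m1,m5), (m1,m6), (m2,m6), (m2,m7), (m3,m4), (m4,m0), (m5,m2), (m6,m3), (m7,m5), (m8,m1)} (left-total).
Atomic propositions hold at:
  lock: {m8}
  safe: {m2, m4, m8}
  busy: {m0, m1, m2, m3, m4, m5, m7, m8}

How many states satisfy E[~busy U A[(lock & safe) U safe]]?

Sat(~busy) = {m6}
Sat(lock & safe) = {m8}
A[(lock & safe) U safe]: least fixpoint, start Z0 = Sat(safe) = {m2, m4, m8}, add states in Sat(lock & safe) with every successor in Z. Already a fixed point.
Sat(A[(lock & safe) U safe]) = {m2, m4, m8}
E[~busy U A[(lock & safe) U safe]]: least fixpoint, start Z0 = Sat(A[(lock & safe) U safe]) = {m2, m4, m8}, add states in Sat(~busy) with some successor in Z. Already a fixed point.
Sat(E[~busy U A[(lock & safe) U safe]]) = {m2, m4, m8}
|Sat(E[~busy U A[(lock & safe) U safe]])| = |{m2, m4, m8}| = 3.

3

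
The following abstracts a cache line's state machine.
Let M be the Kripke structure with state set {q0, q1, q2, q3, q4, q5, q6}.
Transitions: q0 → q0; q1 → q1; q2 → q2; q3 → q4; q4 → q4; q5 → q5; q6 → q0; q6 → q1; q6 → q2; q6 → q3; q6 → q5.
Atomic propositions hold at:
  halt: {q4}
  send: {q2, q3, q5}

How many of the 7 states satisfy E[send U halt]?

E[send U halt]: least fixpoint, start Z0 = Sat(halt) = {q4}, add states in Sat(send) with some successor in Z. Z1 = {q3, q4}; fixed.
Sat(E[send U halt]) = {q3, q4}
|Sat(E[send U halt])| = |{q3, q4}| = 2.

2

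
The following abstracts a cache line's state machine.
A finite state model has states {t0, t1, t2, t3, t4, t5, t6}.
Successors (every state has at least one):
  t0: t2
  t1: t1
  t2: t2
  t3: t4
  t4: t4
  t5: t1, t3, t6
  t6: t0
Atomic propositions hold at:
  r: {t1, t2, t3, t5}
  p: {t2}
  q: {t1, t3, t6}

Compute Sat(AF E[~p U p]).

{t0, t2, t5, t6}

Sat(~p) = {t0, t1, t3, t4, t5, t6}
E[~p U p]: least fixpoint, start Z0 = Sat(p) = {t2}, add states in Sat(~p) with some successor in Z. Z1 = {t0, t2}; Z2 = {t0, t2, t6}; Z3 = {t0, t2, t5, t6}; fixed.
Sat(E[~p U p]) = {t0, t2, t5, t6}
AF E[~p U p]: least fixpoint, start Z0 = {t0, t2, t5, t6}, add states with every successor in Z. Already a fixed point.
Sat(AF E[~p U p]) = {t0, t2, t5, t6}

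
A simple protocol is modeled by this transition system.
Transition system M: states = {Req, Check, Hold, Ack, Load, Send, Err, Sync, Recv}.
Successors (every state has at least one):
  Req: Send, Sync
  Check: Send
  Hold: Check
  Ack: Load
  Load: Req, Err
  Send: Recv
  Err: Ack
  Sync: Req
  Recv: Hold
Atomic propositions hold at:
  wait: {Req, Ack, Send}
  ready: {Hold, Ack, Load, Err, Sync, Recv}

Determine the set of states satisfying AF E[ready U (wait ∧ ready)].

Sat(wait ∧ ready) = {Ack}
E[ready U (wait ∧ ready)]: least fixpoint, start Z0 = Sat((wait ∧ ready)) = {Ack}, add states in Sat(ready) with some successor in Z. Z1 = {Ack, Err}; Z2 = {Ack, Load, Err}; fixed.
Sat(E[ready U (wait ∧ ready)]) = {Ack, Load, Err}
AF E[ready U (wait ∧ ready)]: least fixpoint, start Z0 = {Ack, Load, Err}, add states with every successor in Z. Already a fixed point.
Sat(AF E[ready U (wait ∧ ready)]) = {Ack, Load, Err}

{Ack, Load, Err}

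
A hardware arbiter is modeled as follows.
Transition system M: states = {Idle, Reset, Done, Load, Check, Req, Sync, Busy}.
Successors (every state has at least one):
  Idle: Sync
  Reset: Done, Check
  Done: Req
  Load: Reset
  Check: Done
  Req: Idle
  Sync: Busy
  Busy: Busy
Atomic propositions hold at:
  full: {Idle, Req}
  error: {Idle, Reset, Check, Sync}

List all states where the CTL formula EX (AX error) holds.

Sat(AX error) = {s : every successor in {Idle, Reset, Check, Sync}} = {Idle, Load, Req}
Sat(EX (AX error)) = {s : some successor in {Idle, Load, Req}} = {Done, Req}

{Done, Req}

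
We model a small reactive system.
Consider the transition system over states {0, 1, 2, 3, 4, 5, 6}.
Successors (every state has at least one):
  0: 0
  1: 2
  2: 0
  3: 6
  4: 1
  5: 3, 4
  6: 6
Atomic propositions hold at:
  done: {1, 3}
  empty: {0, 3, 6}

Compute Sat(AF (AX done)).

{4}

Sat(AX done) = {s : every successor in {1, 3}} = {4}
AF (AX done): least fixpoint, start Z0 = {4}, add states with every successor in Z. Already a fixed point.
Sat(AF (AX done)) = {4}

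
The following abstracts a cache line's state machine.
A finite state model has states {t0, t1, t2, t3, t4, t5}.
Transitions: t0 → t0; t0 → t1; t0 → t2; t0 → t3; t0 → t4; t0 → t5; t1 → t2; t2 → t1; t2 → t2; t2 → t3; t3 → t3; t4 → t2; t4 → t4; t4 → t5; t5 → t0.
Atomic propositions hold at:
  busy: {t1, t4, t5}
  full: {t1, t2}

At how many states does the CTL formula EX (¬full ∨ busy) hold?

5

Sat(¬full) = {t0, t3, t4, t5}
Sat(¬full ∨ busy) = {t0, t1, t3, t4, t5}
Sat(EX (¬full ∨ busy)) = {s : some successor in {t0, t1, t3, t4, t5}} = {t0, t2, t3, t4, t5}
|Sat(EX (¬full ∨ busy))| = |{t0, t2, t3, t4, t5}| = 5.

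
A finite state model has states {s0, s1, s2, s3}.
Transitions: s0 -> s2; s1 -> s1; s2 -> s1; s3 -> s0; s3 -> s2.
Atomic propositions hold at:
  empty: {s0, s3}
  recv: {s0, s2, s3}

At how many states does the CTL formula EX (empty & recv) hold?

1

Sat(empty & recv) = {s0, s3}
Sat(EX (empty & recv)) = {s : some successor in {s0, s3}} = {s3}
|Sat(EX (empty & recv))| = |{s3}| = 1.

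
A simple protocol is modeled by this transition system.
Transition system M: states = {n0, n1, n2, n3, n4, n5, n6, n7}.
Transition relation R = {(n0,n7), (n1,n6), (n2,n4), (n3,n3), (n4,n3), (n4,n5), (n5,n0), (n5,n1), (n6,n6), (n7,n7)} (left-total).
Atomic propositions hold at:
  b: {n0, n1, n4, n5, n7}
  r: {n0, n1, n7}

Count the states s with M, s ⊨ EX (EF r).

EF r: least fixpoint, start Z0 = {n0, n1, n7}, add states with some successor in Z. Z1 = {n0, n1, n5, n7}; Z2 = {n0, n1, n4, n5, n7}; Z3 = {n0, n1, n2, n4, n5, n7}; fixed.
Sat(EF r) = {n0, n1, n2, n4, n5, n7}
Sat(EX (EF r)) = {s : some successor in {n0, n1, n2, n4, n5, n7}} = {n0, n2, n4, n5, n7}
|Sat(EX (EF r))| = |{n0, n2, n4, n5, n7}| = 5.

5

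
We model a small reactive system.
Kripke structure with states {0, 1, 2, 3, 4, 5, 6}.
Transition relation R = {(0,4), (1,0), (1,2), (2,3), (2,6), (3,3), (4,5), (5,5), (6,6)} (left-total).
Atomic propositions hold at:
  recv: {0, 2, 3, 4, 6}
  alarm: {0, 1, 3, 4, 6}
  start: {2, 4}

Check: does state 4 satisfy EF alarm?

EF alarm: least fixpoint, start Z0 = {0, 1, 3, 4, 6}, add states with some successor in Z. Z1 = {0, 1, 2, 3, 4, 6}; fixed.
Sat(EF alarm) = {0, 1, 2, 3, 4, 6}
4 ∈ Sat(EF alarm) = {0, 1, 2, 3, 4, 6}, so the formula holds at 4.

Yes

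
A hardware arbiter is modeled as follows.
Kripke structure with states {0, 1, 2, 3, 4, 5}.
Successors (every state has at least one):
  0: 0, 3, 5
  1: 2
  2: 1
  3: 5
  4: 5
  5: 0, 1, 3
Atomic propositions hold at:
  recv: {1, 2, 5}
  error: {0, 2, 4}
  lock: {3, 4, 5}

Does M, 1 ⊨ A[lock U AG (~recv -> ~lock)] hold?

Sat(~recv) = {0, 3, 4}
Sat(~lock) = {0, 1, 2}
Sat(~recv -> ~lock) = {0, 1, 2, 5}
AG (~recv -> ~lock): greatest fixpoint, start Z0 = {0, 1, 2, 5}, keep only states in Sat with every successor in Z. Z1 = {1, 2}; fixed.
Sat(AG (~recv -> ~lock)) = {1, 2}
A[lock U AG (~recv -> ~lock)]: least fixpoint, start Z0 = Sat(AG (~recv -> ~lock)) = {1, 2}, add states in Sat(lock) with every successor in Z. Already a fixed point.
Sat(A[lock U AG (~recv -> ~lock)]) = {1, 2}
1 ∈ Sat(A[lock U AG (~recv -> ~lock)]) = {1, 2}, so the formula holds at 1.

Yes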